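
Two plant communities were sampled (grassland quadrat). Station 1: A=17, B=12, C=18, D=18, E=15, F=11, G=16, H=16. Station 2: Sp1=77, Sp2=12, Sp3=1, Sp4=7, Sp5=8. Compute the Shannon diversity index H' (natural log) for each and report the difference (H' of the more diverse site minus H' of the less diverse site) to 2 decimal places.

Station 1: N=123, proportions 0.1382, 0.0976, 0.1463, 0.1463, 0.122, 0.0894, 0.1301, 0.1301, giving H' = 2.0662 (working shown to 4 dp, full precision carried).
Station 2: N=105, proportions 0.7333, 0.1143, 0.0095, 0.0667, 0.0762, giving H' = 0.8964.
Difference = |2.0662 − 0.8964| = 1.1698, i.e. 1.17 to 2 decimal places.

1.17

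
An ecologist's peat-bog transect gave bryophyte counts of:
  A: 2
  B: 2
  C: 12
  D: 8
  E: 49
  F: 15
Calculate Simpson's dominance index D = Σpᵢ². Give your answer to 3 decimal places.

Total N = 2+2+12+8+49+15 = 88, so the proportions are 0.02273, 0.02273, 0.13636, 0.09091, 0.55682, 0.17045 (working shown to 5 dp, full precision carried).
D = 0.02273² + 0.02273² + 0.13636² + 0.09091² + 0.55682² + 0.17045² = 0.00052 + 0.00052 + 0.01860 + 0.00826 + 0.31005 + 0.02905 = 0.36699.
To 3 decimal places, D = 0.367.

0.367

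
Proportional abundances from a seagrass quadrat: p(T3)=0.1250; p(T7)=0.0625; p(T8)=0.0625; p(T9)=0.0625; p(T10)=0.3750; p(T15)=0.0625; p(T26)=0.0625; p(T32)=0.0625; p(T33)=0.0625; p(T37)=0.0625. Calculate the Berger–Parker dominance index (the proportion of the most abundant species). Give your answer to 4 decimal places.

0.3750

The largest proportion is 0.375, i.e. d = 0.3750 to 4 decimal places.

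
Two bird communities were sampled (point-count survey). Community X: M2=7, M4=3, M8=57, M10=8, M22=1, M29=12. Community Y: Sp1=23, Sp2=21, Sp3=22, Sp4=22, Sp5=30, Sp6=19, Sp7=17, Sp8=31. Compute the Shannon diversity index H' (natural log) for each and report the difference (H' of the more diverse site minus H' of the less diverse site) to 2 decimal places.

0.92

Community X: N=88, proportions 0.07955, 0.03409, 0.64773, 0.09091, 0.01136, 0.13636, giving H' = 1.13841 (working shown to 5 dp, full precision carried).
Community Y: N=185, proportions 0.12432, 0.11351, 0.11892, 0.11892, 0.16216, 0.1027, 0.09189, 0.16757, giving H' = 2.06005.
Difference = |1.13841 − 2.06005| = 0.92164, i.e. 0.92 to 2 decimal places.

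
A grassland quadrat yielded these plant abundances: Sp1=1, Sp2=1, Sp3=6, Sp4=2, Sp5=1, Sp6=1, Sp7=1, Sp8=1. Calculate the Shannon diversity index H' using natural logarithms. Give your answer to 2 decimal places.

1.77

Total N = 1+1+6+2+1+1+1+1 = 14, so the proportions are 0.0714, 0.0714, 0.4286, 0.1429, 0.0714, 0.0714, 0.0714, 0.0714 (working shown to 4 dp, full precision carried).
Each pᵢ ln pᵢ term: 0.0714×(-2.6391)=-0.1885, 0.0714×(-2.6391)=-0.1885, 0.4286×(-0.8473)=-0.3631, 0.1429×(-1.9459)=-0.2780, 0.0714×(-2.6391)=-0.1885, 0.0714×(-2.6391)=-0.1885, 0.0714×(-2.6391)=-0.1885, 0.0714×(-2.6391)=-0.1885.
Sum = -1.7721, so H' = 1.77.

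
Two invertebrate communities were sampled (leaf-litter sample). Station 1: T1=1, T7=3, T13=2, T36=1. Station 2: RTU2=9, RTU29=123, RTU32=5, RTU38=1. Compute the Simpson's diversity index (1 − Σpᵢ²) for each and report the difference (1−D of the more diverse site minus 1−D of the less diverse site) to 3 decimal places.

Station 1: N=7, proportions 0.14286, 0.42857, 0.28571, 0.14286, giving 1−D = 0.69388 (working shown to 5 dp, full precision carried).
Station 2: N=138, proportions 0.06522, 0.8913, 0.03623, 0.00725, giving 1−D = 0.19996.
Difference = |0.69388 − 0.19996| = 0.49392, i.e. 0.494 to 3 decimal places.

0.494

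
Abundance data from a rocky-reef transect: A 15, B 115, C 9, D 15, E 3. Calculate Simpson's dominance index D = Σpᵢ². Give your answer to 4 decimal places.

Total N = 15+115+9+15+3 = 157, so the proportions are 0.095541, 0.732484, 0.057325, 0.095541, 0.019108 (working shown to 6 dp, full precision carried).
D = 0.095541² + 0.732484² + 0.057325² + 0.095541² + 0.019108² = 0.009128 + 0.536533 + 0.003286 + 0.009128 + 0.000365 = 0.558441.
To 4 decimal places, D = 0.5584.

0.5584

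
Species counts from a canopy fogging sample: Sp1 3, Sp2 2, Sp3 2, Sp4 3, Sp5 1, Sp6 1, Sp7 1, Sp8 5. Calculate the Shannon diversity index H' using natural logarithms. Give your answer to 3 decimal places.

1.923

Total N = 3+2+2+3+1+1+1+5 = 18, so the proportions are 0.16667, 0.11111, 0.11111, 0.16667, 0.05556, 0.05556, 0.05556, 0.27778 (working shown to 5 dp, full precision carried).
Each pᵢ ln pᵢ term: 0.16667×(-1.79176)=-0.29863, 0.11111×(-2.19722)=-0.24414, 0.11111×(-2.19722)=-0.24414, 0.16667×(-1.79176)=-0.29863, 0.05556×(-2.89037)=-0.16058, 0.05556×(-2.89037)=-0.16058, 0.05556×(-2.89037)=-0.16058, 0.27778×(-1.28093)=-0.35581.
Sum = -1.92307, so H' = 1.923.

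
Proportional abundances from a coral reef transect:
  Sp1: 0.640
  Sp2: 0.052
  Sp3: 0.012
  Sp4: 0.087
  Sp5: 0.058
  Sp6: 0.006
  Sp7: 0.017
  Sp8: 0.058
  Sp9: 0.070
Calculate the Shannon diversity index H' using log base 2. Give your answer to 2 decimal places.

Each pᵢ log₂ pᵢ term (working shown to 4 dp, full precision carried): 0.64×(-0.6439)=-0.4121, 0.052×(-4.2653)=-0.2218, 0.012×(-6.3808)=-0.0766, 0.087×(-3.5228)=-0.3065, 0.058×(-4.1078)=-0.2383, 0.006×(-7.3808)=-0.0443, 0.017×(-5.8783)=-0.0999, 0.058×(-4.1078)=-0.2383, 0.07×(-3.8365)=-0.2686.
Sum = -1.9062, so H' = 1.91.

1.91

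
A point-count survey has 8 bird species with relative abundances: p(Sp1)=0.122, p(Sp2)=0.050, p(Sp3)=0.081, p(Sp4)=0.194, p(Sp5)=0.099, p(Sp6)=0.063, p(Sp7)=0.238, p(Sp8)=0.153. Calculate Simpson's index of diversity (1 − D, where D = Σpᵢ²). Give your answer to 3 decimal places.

D = 0.122² + 0.05² + 0.081² + 0.194² + 0.099² + 0.063² + 0.238² + 0.153² = 0.01488 + 0.00250 + 0.00656 + 0.03764 + 0.00980 + 0.00397 + 0.05664 + 0.02341 = 0.15540 (working shown to 5 dp, full precision carried).
So 1 − D = 0.84460, i.e. 0.845 to 3 decimal places.

0.845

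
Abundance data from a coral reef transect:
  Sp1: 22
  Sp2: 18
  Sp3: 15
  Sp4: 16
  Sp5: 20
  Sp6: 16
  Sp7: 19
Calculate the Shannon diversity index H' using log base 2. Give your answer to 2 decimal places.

2.80

Total N = 22+18+15+16+20+16+19 = 126, so the proportions are 0.1746, 0.1429, 0.119, 0.127, 0.1587, 0.127, 0.1508 (working shown to 4 dp, full precision carried).
Each pᵢ log₂ pᵢ term: 0.1746×(-2.5178)=-0.4396, 0.1429×(-2.8074)=-0.4011, 0.119×(-3.0704)=-0.3655, 0.127×(-2.9773)=-0.3781, 0.1587×(-2.6554)=-0.4215, 0.127×(-2.9773)=-0.3781, 0.1508×(-2.7294)=-0.4116.
Sum = -2.7954, so H' = 2.80.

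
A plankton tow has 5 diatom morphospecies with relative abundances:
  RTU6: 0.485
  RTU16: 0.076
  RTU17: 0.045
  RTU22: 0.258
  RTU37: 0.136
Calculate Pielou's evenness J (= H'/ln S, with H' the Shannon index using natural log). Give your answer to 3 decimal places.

H' = −Σ pᵢ ln pᵢ = −((-0.35095) + (-0.19585) + (-0.13955) + (-0.34954) + (-0.27133)) = 1.30722 (working shown to 5 dp, full precision carried).
With S = 5 species, ln S = 1.60944, so J = 1.30722/1.60944 = 0.81222, i.e. 0.812 to 3 decimal places.

0.812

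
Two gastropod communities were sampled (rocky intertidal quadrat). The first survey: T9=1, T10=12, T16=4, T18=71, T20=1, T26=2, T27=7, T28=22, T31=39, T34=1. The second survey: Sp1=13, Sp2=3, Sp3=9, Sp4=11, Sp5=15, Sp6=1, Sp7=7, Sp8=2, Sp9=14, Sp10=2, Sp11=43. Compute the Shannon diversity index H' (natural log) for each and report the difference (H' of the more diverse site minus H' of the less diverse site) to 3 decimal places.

The first survey: N=160, proportions 0.00625, 0.075, 0.025, 0.44375, 0.00625, 0.0125, 0.04375, 0.1375, 0.24375, 0.00625, giving H' = 1.55077 (working shown to 5 dp, full precision carried).
The second survey: N=120, proportions 0.10833, 0.025, 0.075, 0.09167, 0.125, 0.00833, 0.05833, 0.01667, 0.11667, 0.01667, 0.35833, giving H' = 1.96678.
Difference = |1.55077 − 1.96678| = 0.41601, i.e. 0.416 to 3 decimal places.

0.416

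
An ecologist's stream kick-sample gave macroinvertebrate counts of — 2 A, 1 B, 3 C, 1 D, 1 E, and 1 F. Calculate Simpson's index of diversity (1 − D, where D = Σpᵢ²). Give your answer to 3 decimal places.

0.790

Total N = 2+1+3+1+1+1 = 9, so the proportions are 0.22222, 0.11111, 0.33333, 0.11111, 0.11111, 0.11111 (working shown to 5 dp, full precision carried).
D = 0.22222² + 0.11111² + 0.33333² + 0.11111² + 0.11111² + 0.11111² = 0.04938 + 0.01235 + 0.11111 + 0.01235 + 0.01235 + 0.01235 = 0.20988.
So 1 − D = 0.79012, i.e. 0.790 to 3 decimal places.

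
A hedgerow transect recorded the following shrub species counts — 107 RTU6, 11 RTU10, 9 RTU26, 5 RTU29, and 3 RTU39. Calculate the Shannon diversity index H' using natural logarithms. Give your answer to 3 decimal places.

Total N = 107+11+9+5+3 = 135, so the proportions are 0.79259, 0.08148, 0.06667, 0.03704, 0.02222 (working shown to 5 dp, full precision carried).
Each pᵢ ln pᵢ term: 0.79259×(-0.23245)=-0.18423, 0.08148×(-2.50738)=-0.20430, 0.06667×(-2.70805)=-0.18054, 0.03704×(-3.29584)=-0.12207, 0.02222×(-3.80666)=-0.08459.
Sum = -0.77574, so H' = 0.776.

0.776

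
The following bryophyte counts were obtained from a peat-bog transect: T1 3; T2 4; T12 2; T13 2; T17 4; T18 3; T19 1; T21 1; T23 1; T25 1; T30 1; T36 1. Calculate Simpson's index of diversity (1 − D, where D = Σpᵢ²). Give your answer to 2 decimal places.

Total N = 3+4+2+2+4+3+1+1+1+1+1+1 = 24, so the proportions are 0.125, 0.1667, 0.0833, 0.0833, 0.1667, 0.125, 0.0417, 0.0417, 0.0417, 0.0417, 0.0417, 0.0417 (working shown to 4 dp, full precision carried).
D = 0.125² + 0.1667² + 0.0833² + 0.0833² + 0.1667² + 0.125² + 0.0417² + 0.0417² + 0.0417² + 0.0417² + 0.0417² + 0.0417² = 0.0156 + 0.0278 + 0.0069 + 0.0069 + 0.0278 + 0.0156 + 0.0017 + 0.0017 + 0.0017 + 0.0017 + 0.0017 + 0.0017 = 0.1111.
So 1 − D = 0.8889, i.e. 0.89 to 2 decimal places.

0.89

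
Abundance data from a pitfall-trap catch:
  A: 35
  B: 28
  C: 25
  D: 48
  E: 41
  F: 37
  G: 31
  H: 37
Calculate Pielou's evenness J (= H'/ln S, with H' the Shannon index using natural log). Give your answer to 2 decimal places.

0.99

Total N = 35+28+25+48+41+37+31+37 = 282, so the proportions are 0.1241, 0.0993, 0.0887, 0.1702, 0.1454, 0.1312, 0.1099, 0.1312 (working shown to 4 dp, full precision carried).
H' = −Σ pᵢ ln pᵢ = −((-0.2590) + (-0.2293) + (-0.2148) + (-0.3014) + (-0.2804) + (-0.2665) + (-0.2427) + (-0.2665)) = 2.0605.
With S = 8 species, ln S = 2.0794, so J = 2.0605/2.0794 = 0.9909, i.e. 0.99 to 2 decimal places.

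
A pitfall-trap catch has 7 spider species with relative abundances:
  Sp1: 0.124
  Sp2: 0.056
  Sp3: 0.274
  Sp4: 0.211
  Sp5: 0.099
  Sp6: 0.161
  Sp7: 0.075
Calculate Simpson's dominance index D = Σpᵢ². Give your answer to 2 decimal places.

D = 0.124² + 0.056² + 0.274² + 0.211² + 0.099² + 0.161² + 0.075² = 0.0154 + 0.0031 + 0.0751 + 0.0445 + 0.0098 + 0.0259 + 0.0056 = 0.1795 (working shown to 4 dp, full precision carried).
To 2 decimal places, D = 0.18.

0.18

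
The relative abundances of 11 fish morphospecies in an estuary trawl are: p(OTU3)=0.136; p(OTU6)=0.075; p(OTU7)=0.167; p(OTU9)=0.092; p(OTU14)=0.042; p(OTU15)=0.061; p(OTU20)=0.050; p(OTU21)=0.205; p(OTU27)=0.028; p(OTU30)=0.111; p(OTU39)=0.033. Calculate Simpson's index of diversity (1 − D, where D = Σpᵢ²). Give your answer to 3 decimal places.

D = 0.136² + 0.075² + 0.167² + 0.092² + 0.042² + 0.061² + 0.05² + 0.205² + 0.028² + 0.111² + 0.033² = 0.01850 + 0.00562 + 0.02789 + 0.00846 + 0.00176 + 0.00372 + 0.00250 + 0.04202 + 0.00078 + 0.01232 + 0.00109 = 0.12468 (working shown to 5 dp, full precision carried).
So 1 − D = 0.87532, i.e. 0.875 to 3 decimal places.

0.875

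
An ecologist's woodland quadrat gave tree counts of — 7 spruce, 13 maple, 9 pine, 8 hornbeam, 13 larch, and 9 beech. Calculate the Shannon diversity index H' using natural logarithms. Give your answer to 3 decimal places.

1.764

Total N = 7+13+9+8+13+9 = 59, so the proportions are 0.11864, 0.22034, 0.15254, 0.13559, 0.22034, 0.15254 (working shown to 5 dp, full precision carried).
Each pᵢ ln pᵢ term: 0.11864×(-2.13163)=-0.25290, 0.22034×(-1.51259)=-0.33328, 0.15254×(-1.88031)=-0.28683, 0.13559×(-1.99810)=-0.27093, 0.22034×(-1.51259)=-0.33328, 0.15254×(-1.88031)=-0.28683.
Sum = -1.76405, so H' = 1.764.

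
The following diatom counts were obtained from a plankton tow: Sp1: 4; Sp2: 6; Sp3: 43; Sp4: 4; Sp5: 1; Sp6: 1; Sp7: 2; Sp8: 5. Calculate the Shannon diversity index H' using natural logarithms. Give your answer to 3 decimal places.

Total N = 4+6+43+4+1+1+2+5 = 66, so the proportions are 0.06061, 0.09091, 0.65152, 0.06061, 0.01515, 0.01515, 0.0303, 0.07576 (working shown to 5 dp, full precision carried).
Each pᵢ ln pᵢ term: 0.06061×(-2.80336)=-0.16990, 0.09091×(-2.39790)=-0.21799, 0.65152×(-0.42845)=-0.27914, 0.06061×(-2.80336)=-0.16990, 0.01515×(-4.18965)=-0.06348, 0.01515×(-4.18965)=-0.06348, 0.0303×(-3.49651)=-0.10595, 0.07576×(-2.58022)=-0.19547.
Sum = -1.26532, so H' = 1.265.

1.265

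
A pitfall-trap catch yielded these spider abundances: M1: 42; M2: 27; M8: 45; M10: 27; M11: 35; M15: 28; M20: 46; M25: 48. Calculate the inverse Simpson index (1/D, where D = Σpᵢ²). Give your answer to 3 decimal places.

7.606

Total N = 42+27+45+27+35+28+46+48 = 298, so the proportions are 0.1409396, 0.090604, 0.1510067, 0.090604, 0.1174497, 0.0939597, 0.1543624, 0.1610738 (working shown to 7 dp, full precision carried).
D = 0.1409396² + 0.090604² + 0.1510067² + 0.090604² + 0.1174497² + 0.0939597² + 0.1543624² + 0.1610738² = 0.0198640 + 0.0082091 + 0.0228030 + 0.0082091 + 0.0137944 + 0.0088284 + 0.0238278 + 0.0259448 = 0.1314806.
So 1/D = 7.60569, i.e. 7.606 to 3 decimal places.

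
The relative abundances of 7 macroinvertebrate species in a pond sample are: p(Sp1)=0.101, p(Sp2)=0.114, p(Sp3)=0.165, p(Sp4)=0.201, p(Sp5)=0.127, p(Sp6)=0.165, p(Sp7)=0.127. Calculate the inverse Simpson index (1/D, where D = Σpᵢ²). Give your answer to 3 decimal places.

D = 0.101² + 0.114² + 0.165² + 0.201² + 0.127² + 0.165² + 0.127² = 0.0102010 + 0.0129960 + 0.0272250 + 0.0404010 + 0.0161290 + 0.0272250 + 0.0161290 = 0.1503060 (working shown to 7 dp, full precision carried).
So 1/D = 6.65309, i.e. 6.653 to 3 decimal places.

6.653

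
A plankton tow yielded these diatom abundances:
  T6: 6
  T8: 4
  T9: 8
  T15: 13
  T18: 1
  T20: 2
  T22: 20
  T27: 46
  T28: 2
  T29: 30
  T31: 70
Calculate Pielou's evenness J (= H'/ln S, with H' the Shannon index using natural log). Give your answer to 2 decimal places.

Total N = 6+4+8+13+1+2+20+46+2+30+70 = 202, so the proportions are 0.0297, 0.0198, 0.0396, 0.0644, 0.005, 0.0099, 0.099, 0.2277, 0.0099, 0.1485, 0.3465 (working shown to 4 dp, full precision carried).
H' = −Σ pᵢ ln pᵢ = −((-0.1045) + (-0.0777) + (-0.1279) + (-0.1766) + (-0.0263) + (-0.0457) + (-0.2290) + (-0.3369) + (-0.0457) + (-0.2832) + (-0.3672)) = 1.8206.
With S = 11 species, ln S = 2.3979, so J = 1.8206/2.3979 = 0.7592, i.e. 0.76 to 2 decimal places.

0.76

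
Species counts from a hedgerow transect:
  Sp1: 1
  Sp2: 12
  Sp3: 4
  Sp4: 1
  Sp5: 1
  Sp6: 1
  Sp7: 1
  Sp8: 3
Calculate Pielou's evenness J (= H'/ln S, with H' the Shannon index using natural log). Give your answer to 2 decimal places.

0.75

Total N = 1+12+4+1+1+1+1+3 = 24, so the proportions are 0.0417, 0.5, 0.1667, 0.0417, 0.0417, 0.0417, 0.0417, 0.125 (working shown to 4 dp, full precision carried).
H' = −Σ pᵢ ln pᵢ = −((-0.1324) + (-0.3466) + (-0.2986) + (-0.1324) + (-0.1324) + (-0.1324) + (-0.1324) + (-0.2599)) = 1.5672.
With S = 8 species, ln S = 2.0794, so J = 1.5672/2.0794 = 0.7537, i.e. 0.75 to 2 decimal places.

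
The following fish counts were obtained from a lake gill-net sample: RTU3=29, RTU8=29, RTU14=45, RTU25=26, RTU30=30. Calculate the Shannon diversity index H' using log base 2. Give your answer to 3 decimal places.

2.292

Total N = 29+29+45+26+30 = 159, so the proportions are 0.18239, 0.18239, 0.28302, 0.16352, 0.18868 (working shown to 5 dp, full precision carried).
Each pᵢ log₂ pᵢ term: 0.18239×(-2.45490)=-0.44775, 0.18239×(-2.45490)=-0.44775, 0.28302×(-1.82103)=-0.51539, 0.16352×(-2.61244)=-0.42719, 0.18868×(-2.40599)=-0.45396.
Sum = -2.29204, so H' = 2.292.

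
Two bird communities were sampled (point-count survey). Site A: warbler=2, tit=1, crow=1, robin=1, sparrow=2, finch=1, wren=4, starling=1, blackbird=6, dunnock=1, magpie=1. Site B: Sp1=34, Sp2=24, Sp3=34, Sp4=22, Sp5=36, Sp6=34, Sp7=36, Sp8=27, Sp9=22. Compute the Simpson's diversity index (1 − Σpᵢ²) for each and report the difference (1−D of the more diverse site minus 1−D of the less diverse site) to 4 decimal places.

0.0368

Site A: N=21, proportions 0.0952381, 0.047619, 0.047619, 0.047619, 0.0952381, 0.047619, 0.1904762, 0.047619, 0.2857143, 0.047619, 0.047619, giving 1−D = 0.8480726 (working shown to 7 dp, full precision carried).
Site B: N=269, proportions 0.1263941, 0.0892193, 0.1263941, 0.0817844, 0.133829, 0.1263941, 0.133829, 0.1003717, 0.0817844, giving 1−D = 0.8848413.
Difference = |0.8480726 − 0.8848413| = 0.0367687, i.e. 0.0368 to 4 decimal places.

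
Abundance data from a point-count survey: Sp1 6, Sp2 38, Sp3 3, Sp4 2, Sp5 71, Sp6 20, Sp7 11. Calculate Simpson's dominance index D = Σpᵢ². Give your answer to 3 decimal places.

0.309

Total N = 6+38+3+2+71+20+11 = 151, so the proportions are 0.03974, 0.25166, 0.01987, 0.01325, 0.4702, 0.13245, 0.07285 (working shown to 5 dp, full precision carried).
D = 0.03974² + 0.25166² + 0.01987² + 0.01325² + 0.4702² + 0.13245² + 0.07285² = 0.00158 + 0.06333 + 0.00039 + 0.00018 + 0.22109 + 0.01754 + 0.00531 = 0.30942.
To 3 decimal places, D = 0.309.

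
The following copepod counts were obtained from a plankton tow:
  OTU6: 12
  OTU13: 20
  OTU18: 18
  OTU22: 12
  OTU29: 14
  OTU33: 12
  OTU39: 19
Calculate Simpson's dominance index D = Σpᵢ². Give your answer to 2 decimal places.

0.15

Total N = 12+20+18+12+14+12+19 = 107, so the proportions are 0.1121, 0.1869, 0.1682, 0.1121, 0.1308, 0.1121, 0.1776 (working shown to 4 dp, full precision carried).
D = 0.1121² + 0.1869² + 0.1682² + 0.1121² + 0.1308² + 0.1121² + 0.1776² = 0.0126 + 0.0349 + 0.0283 + 0.0126 + 0.0171 + 0.0126 + 0.0315 = 0.1496.
To 2 decimal places, D = 0.15.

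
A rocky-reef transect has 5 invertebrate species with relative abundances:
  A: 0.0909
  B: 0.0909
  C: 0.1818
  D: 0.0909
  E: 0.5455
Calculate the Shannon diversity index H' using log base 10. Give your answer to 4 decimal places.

0.5622

Each pᵢ log₁₀ pᵢ term (working shown to 6 dp, full precision carried): 0.0909×(-1.041436)=-0.094667, 0.0909×(-1.041436)=-0.094667, 0.1818×(-0.740406)=-0.134606, 0.0909×(-1.041436)=-0.094667, 0.5455×(-0.263205)=-0.143578.
Sum = -0.562184, so H' = 0.5622.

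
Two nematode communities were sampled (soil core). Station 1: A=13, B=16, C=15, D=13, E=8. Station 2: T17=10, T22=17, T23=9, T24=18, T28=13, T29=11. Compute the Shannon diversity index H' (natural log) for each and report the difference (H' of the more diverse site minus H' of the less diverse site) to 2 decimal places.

0.17

Station 1: N=65, proportions 0.2, 0.24615, 0.23077, 0.2, 0.12308, giving H' = 1.58506 (working shown to 5 dp, full precision carried).
Station 2: N=78, proportions 0.12821, 0.21795, 0.11538, 0.23077, 0.16667, 0.14103, giving H' = 1.75782.
Difference = |1.58506 − 1.75782| = 0.17276, i.e. 0.17 to 2 decimal places.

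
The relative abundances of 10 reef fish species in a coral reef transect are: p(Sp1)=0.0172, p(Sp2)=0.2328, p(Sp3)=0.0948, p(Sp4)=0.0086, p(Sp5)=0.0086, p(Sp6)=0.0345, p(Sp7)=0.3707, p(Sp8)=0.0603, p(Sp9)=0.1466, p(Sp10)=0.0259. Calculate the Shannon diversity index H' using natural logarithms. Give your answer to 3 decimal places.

Each pᵢ ln pᵢ term (working shown to 5 dp, full precision carried): 0.0172×(-4.06285)=-0.06988, 0.2328×(-1.45758)=-0.33932, 0.0948×(-2.35599)=-0.22335, 0.0086×(-4.75599)=-0.04090, 0.0086×(-4.75599)=-0.04090, 0.0345×(-3.36680)=-0.11615, 0.3707×(-0.99236)=-0.36787, 0.0603×(-2.80842)=-0.16935, 0.1466×(-1.92005)=-0.28148, 0.0259×(-3.65351)=-0.09463.
Sum = -1.74383, so H' = 1.744.

1.744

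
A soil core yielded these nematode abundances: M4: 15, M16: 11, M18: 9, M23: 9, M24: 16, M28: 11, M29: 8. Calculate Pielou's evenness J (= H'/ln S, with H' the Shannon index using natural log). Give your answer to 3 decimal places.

Total N = 15+11+9+9+16+11+8 = 79, so the proportions are 0.18987, 0.13924, 0.11392, 0.11392, 0.20253, 0.13924, 0.10127 (working shown to 5 dp, full precision carried).
H' = −Σ pᵢ ln pᵢ = −((-0.31546) + (-0.27452) + (-0.24747) + (-0.24747) + (-0.32341) + (-0.27452) + (-0.23190)) = 1.91475.
With S = 7 species, ln S = 1.94591, so J = 1.91475/1.94591 = 0.98398, i.e. 0.984 to 3 decimal places.

0.984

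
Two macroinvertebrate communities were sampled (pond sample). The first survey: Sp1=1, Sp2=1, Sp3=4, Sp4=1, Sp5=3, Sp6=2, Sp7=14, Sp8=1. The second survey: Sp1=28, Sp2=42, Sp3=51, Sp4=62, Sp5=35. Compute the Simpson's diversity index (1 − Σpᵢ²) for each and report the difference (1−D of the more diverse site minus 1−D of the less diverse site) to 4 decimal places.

The first survey: N=27, proportions 0.037037, 0.037037, 0.148148, 0.037037, 0.111111, 0.074074, 0.518519, 0.037037, giving 1−D = 0.685871 (working shown to 6 dp, full precision carried).
The second survey: N=218, proportions 0.12844, 0.192661, 0.233945, 0.284404, 0.16055, giving 1−D = 0.784993.
Difference = |0.685871 − 0.784993| = 0.099122, i.e. 0.0991 to 4 decimal places.

0.0991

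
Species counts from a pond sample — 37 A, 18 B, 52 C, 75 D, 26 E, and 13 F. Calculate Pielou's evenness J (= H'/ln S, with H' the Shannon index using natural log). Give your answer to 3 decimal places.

Total N = 37+18+52+75+26+13 = 221, so the proportions are 0.16742, 0.08145, 0.23529, 0.33937, 0.11765, 0.05882 (working shown to 5 dp, full precision carried).
H' = −Σ pᵢ ln pᵢ = −((-0.29922) + (-0.20425) + (-0.34045) + (-0.36674) + (-0.25177) + (-0.16666)) = 1.62910.
With S = 6 species, ln S = 1.79176, so J = 1.62910/1.79176 = 0.90922, i.e. 0.909 to 3 decimal places.

0.909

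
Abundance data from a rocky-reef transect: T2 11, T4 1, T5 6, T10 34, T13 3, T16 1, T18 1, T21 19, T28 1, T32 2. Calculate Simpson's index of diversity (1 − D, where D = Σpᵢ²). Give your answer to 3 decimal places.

Total N = 11+1+6+34+3+1+1+19+1+2 = 79, so the proportions are 0.13924, 0.01266, 0.07595, 0.43038, 0.03797, 0.01266, 0.01266, 0.24051, 0.01266, 0.02532 (working shown to 5 dp, full precision carried).
D = 0.13924² + 0.01266² + 0.07595² + 0.43038² + 0.03797² + 0.01266² + 0.01266² + 0.24051² + 0.01266² + 0.02532² = 0.01939 + 0.00016 + 0.00577 + 0.18523 + 0.00144 + 0.00016 + 0.00016 + 0.05784 + 0.00016 + 0.00064 = 0.27095.
So 1 − D = 0.72905, i.e. 0.729 to 3 decimal places.

0.729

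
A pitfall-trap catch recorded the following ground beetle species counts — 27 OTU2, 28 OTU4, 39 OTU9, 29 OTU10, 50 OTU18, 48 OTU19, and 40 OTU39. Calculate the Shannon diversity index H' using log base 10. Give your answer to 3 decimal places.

0.833

Total N = 27+28+39+29+50+48+40 = 261, so the proportions are 0.10345, 0.10728, 0.14943, 0.11111, 0.19157, 0.18391, 0.15326 (working shown to 5 dp, full precision carried).
Each pᵢ log₁₀ pᵢ term: 0.10345×(-0.98528)=-0.10193, 0.10728×(-0.96948)=-0.10401, 0.14943×(-0.82558)=-0.12336, 0.11111×(-0.95424)=-0.10603, 0.19157×(-0.71767)=-0.13748, 0.18391×(-0.73540)=-0.13525, 0.15326×(-0.81458)=-0.12484.
Sum = -0.83289, so H' = 0.833.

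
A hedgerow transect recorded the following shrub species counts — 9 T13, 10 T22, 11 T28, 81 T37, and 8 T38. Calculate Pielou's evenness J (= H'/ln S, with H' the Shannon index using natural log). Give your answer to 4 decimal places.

Total N = 9+10+11+81+8 = 119, so the proportions are 0.07563, 0.084034, 0.092437, 0.680672, 0.067227 (working shown to 6 dp, full precision carried).
H' = −Σ pᵢ ln pᵢ = −((-0.195270) + (-0.208112) + (-0.220114) + (-0.261837) + (-0.181491)) = 1.066824.
With S = 5 species, ln S = 1.609438, so J = 1.066824/1.609438 = 0.662855, i.e. 0.6629 to 4 decimal places.

0.6629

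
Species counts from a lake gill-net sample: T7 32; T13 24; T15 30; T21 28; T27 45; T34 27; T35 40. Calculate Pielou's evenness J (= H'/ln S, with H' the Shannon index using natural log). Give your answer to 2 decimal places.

Total N = 32+24+30+28+45+27+40 = 226, so the proportions are 0.1416, 0.1062, 0.1327, 0.1239, 0.1991, 0.1195, 0.177 (working shown to 4 dp, full precision carried).
H' = −Σ pᵢ ln pᵢ = −((-0.2768) + (-0.2381) + (-0.2681) + (-0.2587) + (-0.3213) + (-0.2538) + (-0.3065)) = 1.9234.
With S = 7 species, ln S = 1.9459, so J = 1.9234/1.9459 = 0.9884, i.e. 0.99 to 2 decimal places.

0.99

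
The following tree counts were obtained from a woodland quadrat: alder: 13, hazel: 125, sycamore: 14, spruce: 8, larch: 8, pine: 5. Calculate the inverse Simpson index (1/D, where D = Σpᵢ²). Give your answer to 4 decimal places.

1.8540

Total N = 13+125+14+8+8+5 = 173, so the proportions are 0.0751445, 0.7225434, 0.0809249, 0.0462428, 0.0462428, 0.0289017 (working shown to 7 dp, full precision carried).
D = 0.0751445² + 0.7225434² + 0.0809249² + 0.0462428² + 0.0462428² + 0.0289017² = 0.0056467 + 0.5220689 + 0.0065488 + 0.0021384 + 0.0021384 + 0.0008353 = 0.5393765.
So 1/D = 1.853992, i.e. 1.8540 to 4 decimal places.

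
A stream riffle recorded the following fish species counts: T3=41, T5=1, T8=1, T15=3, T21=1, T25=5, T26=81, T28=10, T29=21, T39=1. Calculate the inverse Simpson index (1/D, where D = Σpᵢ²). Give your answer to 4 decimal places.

Total N = 41+1+1+3+1+5+81+10+21+1 = 165, so the proportions are 0.2484848, 0.0060606, 0.0060606, 0.0181818, 0.0060606, 0.030303, 0.4909091, 0.0606061, 0.1272727, 0.0060606 (working shown to 7 dp, full precision carried).
D = 0.2484848² + 0.0060606² + 0.0060606² + 0.0181818² + 0.0060606² + 0.030303² + 0.4909091² + 0.0606061² + 0.1272727² + 0.0060606² = 0.0617447 + 0.0000367 + 0.0000367 + 0.0003306 + 0.0000367 + 0.0009183 + 0.2409917 + 0.0036731 + 0.0161983 + 0.0000367 = 0.3240037.
So 1/D = 3.086385, i.e. 3.0864 to 4 decimal places.

3.0864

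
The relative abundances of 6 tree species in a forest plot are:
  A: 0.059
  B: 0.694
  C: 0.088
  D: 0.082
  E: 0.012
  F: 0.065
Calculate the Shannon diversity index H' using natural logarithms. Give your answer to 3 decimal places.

Each pᵢ ln pᵢ term (working shown to 5 dp, full precision carried): 0.059×(-2.83022)=-0.16698, 0.694×(-0.36528)=-0.25351, 0.088×(-2.43042)=-0.21388, 0.082×(-2.50104)=-0.20508, 0.012×(-4.42285)=-0.05307, 0.065×(-2.73337)=-0.17767.
Sum = -1.07019, so H' = 1.070.

1.070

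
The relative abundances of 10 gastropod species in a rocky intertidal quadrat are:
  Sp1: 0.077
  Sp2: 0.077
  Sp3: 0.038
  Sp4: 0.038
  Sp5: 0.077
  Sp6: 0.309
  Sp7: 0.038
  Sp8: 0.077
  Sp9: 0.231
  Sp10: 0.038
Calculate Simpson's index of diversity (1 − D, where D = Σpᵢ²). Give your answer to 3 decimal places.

D = 0.077² + 0.077² + 0.038² + 0.038² + 0.077² + 0.309² + 0.038² + 0.077² + 0.231² + 0.038² = 0.00593 + 0.00593 + 0.00144 + 0.00144 + 0.00593 + 0.09548 + 0.00144 + 0.00593 + 0.05336 + 0.00144 = 0.17833 (working shown to 5 dp, full precision carried).
So 1 − D = 0.82167, i.e. 0.822 to 3 decimal places.

0.822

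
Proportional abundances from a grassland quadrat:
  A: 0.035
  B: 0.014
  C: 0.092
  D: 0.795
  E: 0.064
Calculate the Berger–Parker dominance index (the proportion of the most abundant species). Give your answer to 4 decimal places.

The largest proportion is 0.795, i.e. d = 0.7950 to 4 decimal places.

0.7950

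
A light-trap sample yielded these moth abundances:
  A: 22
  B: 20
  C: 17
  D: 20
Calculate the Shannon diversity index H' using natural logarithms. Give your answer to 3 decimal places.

1.382

Total N = 22+20+17+20 = 79, so the proportions are 0.27848, 0.25316, 0.21519, 0.25316 (working shown to 5 dp, full precision carried).
Each pᵢ ln pᵢ term: 0.27848×(-1.27841)=-0.35601, 0.25316×(-1.37372)=-0.34778, 0.21519×(-1.53623)=-0.33058, 0.25316×(-1.37372)=-0.34778.
Sum = -1.38215, so H' = 1.382.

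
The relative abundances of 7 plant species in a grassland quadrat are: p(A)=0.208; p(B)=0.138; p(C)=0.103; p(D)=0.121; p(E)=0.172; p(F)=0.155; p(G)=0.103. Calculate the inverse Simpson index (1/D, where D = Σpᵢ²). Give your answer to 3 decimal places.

D = 0.208² + 0.138² + 0.103² + 0.121² + 0.172² + 0.155² + 0.103² = 0.0432640 + 0.0190440 + 0.0106090 + 0.0146410 + 0.0295840 + 0.0240250 + 0.0106090 = 0.1517760 (working shown to 7 dp, full precision carried).
So 1/D = 6.58866, i.e. 6.589 to 3 decimal places.

6.589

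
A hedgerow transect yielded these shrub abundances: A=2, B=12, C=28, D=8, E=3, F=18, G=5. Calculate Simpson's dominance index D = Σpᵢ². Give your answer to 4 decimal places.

Total N = 2+12+28+8+3+18+5 = 76, so the proportions are 0.026316, 0.157895, 0.368421, 0.105263, 0.039474, 0.236842, 0.065789 (working shown to 6 dp, full precision carried).
D = 0.026316² + 0.157895² + 0.368421² + 0.105263² + 0.039474² + 0.236842² + 0.065789² = 0.000693 + 0.024931 + 0.135734 + 0.011080 + 0.001558 + 0.056094 + 0.004328 = 0.234418.
To 4 decimal places, D = 0.2344.

0.2344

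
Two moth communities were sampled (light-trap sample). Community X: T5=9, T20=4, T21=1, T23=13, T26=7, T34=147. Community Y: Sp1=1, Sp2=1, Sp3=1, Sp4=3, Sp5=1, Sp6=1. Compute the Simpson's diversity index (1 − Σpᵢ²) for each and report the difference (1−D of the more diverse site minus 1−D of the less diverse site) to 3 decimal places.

0.450

Community X: N=181, proportions 0.04972, 0.0221, 0.00552, 0.07182, 0.03867, 0.81215, giving 1−D = 0.33076 (working shown to 5 dp, full precision carried).
Community Y: N=8, proportions 0.125, 0.125, 0.125, 0.375, 0.125, 0.125, giving 1−D = 0.78125.
Difference = |0.33076 − 0.78125| = 0.45049, i.e. 0.450 to 3 decimal places.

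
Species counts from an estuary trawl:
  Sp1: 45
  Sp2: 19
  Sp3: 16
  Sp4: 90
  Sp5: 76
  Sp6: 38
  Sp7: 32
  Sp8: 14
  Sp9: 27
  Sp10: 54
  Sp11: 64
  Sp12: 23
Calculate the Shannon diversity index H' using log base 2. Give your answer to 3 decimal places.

Total N = 45+19+16+90+76+38+32+14+27+54+64+23 = 498, so the proportions are 0.09036, 0.03815, 0.03213, 0.18072, 0.15261, 0.07631, 0.06426, 0.02811, 0.05422, 0.10843, 0.12851, 0.04618 (working shown to 5 dp, full precision carried).
Each pᵢ log₂ pᵢ term: 0.09036×(-3.46815)=-0.31339, 0.03815×(-4.71207)=-0.17978, 0.03213×(-4.96000)=-0.15936, 0.18072×(-2.46815)=-0.44605, 0.15261×(-2.71207)=-0.41389, 0.07631×(-3.71207)=-0.28325, 0.06426×(-3.96000)=-0.25446, 0.02811×(-5.15265)=-0.14485, 0.05422×(-4.20511)=-0.22799, 0.10843×(-3.20511)=-0.34754, 0.12851×(-2.96000)=-0.38040, 0.04618×(-4.43644)=-0.20490.
Sum = -3.35585, so H' = 3.356.

3.356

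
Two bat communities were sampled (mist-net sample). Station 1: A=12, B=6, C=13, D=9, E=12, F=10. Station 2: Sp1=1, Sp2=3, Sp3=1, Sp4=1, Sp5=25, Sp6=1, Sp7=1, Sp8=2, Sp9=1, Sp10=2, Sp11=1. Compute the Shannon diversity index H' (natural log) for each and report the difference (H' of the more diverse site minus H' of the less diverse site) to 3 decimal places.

0.319

Station 1: N=62, proportions 0.19355, 0.09677, 0.20968, 0.14516, 0.19355, 0.16129, giving H' = 1.76369 (working shown to 5 dp, full precision carried).
Station 2: N=39, proportions 0.02564, 0.07692, 0.02564, 0.02564, 0.64103, 0.02564, 0.02564, 0.05128, 0.02564, 0.05128, 0.02564, giving H' = 1.44458.
Difference = |1.76369 − 1.44458| = 0.31911, i.e. 0.319 to 3 decimal places.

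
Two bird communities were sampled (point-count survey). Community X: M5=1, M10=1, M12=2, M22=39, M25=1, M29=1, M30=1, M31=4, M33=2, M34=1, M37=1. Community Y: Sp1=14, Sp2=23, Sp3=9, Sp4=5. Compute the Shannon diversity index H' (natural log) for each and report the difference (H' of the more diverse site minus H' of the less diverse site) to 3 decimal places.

0.059

Community X: N=54, proportions 0.01852, 0.01852, 0.03704, 0.72222, 0.01852, 0.01852, 0.01852, 0.07407, 0.03704, 0.01852, 0.01852, giving H' = 1.18905 (working shown to 5 dp, full precision carried).
Community Y: N=51, proportions 0.27451, 0.45098, 0.17647, 0.09804, giving H' = 1.24780.
Difference = |1.18905 − 1.24780| = 0.05875, i.e. 0.059 to 3 decimal places.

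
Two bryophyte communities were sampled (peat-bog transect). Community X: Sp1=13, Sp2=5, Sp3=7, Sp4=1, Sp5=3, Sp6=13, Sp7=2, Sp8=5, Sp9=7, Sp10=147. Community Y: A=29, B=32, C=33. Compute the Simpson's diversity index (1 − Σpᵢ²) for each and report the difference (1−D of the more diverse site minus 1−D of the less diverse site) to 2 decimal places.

Community X: N=203, proportions 0.064, 0.0246, 0.0345, 0.0049, 0.0148, 0.064, 0.0099, 0.0246, 0.0345, 0.7241, giving 1−D = 0.4635 (working shown to 4 dp, full precision carried).
Community Y: N=94, proportions 0.3085, 0.3404, 0.3511, giving 1−D = 0.6657.
Difference = |0.4635 − 0.6657| = 0.2022, i.e. 0.20 to 2 decimal places.

0.20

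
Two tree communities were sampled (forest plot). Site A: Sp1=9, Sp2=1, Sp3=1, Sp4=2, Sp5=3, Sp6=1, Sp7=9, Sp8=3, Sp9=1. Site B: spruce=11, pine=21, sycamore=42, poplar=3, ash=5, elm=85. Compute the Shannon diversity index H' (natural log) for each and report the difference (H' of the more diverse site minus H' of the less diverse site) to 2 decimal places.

0.51

Site A: N=30, proportions 0.3, 0.0333, 0.0333, 0.0667, 0.1, 0.0333, 0.3, 0.1, 0.0333, giving H' = 1.8169 (working shown to 4 dp, full precision carried).
Site B: N=167, proportions 0.0659, 0.1257, 0.2515, 0.018, 0.0299, 0.509, giving H' = 1.3080.
Difference = |1.8169 − 1.3080| = 0.5089, i.e. 0.51 to 2 decimal places.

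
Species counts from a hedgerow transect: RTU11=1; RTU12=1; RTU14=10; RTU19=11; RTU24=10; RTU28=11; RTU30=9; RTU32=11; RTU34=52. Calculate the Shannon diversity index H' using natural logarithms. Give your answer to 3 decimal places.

Total N = 1+1+10+11+10+11+9+11+52 = 116, so the proportions are 0.00862, 0.00862, 0.08621, 0.09483, 0.08621, 0.09483, 0.07759, 0.09483, 0.44828 (working shown to 5 dp, full precision carried).
Each pᵢ ln pᵢ term: 0.00862×(-4.75359)=-0.04098, 0.00862×(-4.75359)=-0.04098, 0.08621×(-2.45101)=-0.21129, 0.09483×(-2.35569)=-0.22338, 0.08621×(-2.45101)=-0.21129, 0.09483×(-2.35569)=-0.22338, 0.07759×(-2.55637)=-0.19834, 0.09483×(-2.35569)=-0.22338, 0.44828×(-0.80235)=-0.35967.
Sum = -1.73271, so H' = 1.733.

1.733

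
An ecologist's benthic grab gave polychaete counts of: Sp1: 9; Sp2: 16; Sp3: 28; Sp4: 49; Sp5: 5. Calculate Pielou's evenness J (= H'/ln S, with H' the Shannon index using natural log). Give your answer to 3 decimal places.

Total N = 9+16+28+49+5 = 107, so the proportions are 0.08411, 0.14953, 0.26168, 0.45794, 0.04673 (working shown to 5 dp, full precision carried).
H' = −Σ pᵢ ln pᵢ = −((-0.20823) + (-0.28415) + (-0.35082) + (-0.35766) + (-0.14315)) = 1.34400.
With S = 5 species, ln S = 1.60944, so J = 1.34400/1.60944 = 0.83507, i.e. 0.835 to 3 decimal places.

0.835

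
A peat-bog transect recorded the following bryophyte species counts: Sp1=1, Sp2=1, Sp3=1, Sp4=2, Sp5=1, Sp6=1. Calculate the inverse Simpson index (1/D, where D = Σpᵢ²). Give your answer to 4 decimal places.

Total N = 1+1+1+2+1+1 = 7, so the proportions are 0.14285714, 0.14285714, 0.14285714, 0.28571429, 0.14285714, 0.14285714 (working shown to 8 dp, full precision carried).
D = 0.14285714² + 0.14285714² + 0.14285714² + 0.28571429² + 0.14285714² + 0.14285714² = 0.02040816 + 0.02040816 + 0.02040816 + 0.08163265 + 0.02040816 + 0.02040816 = 0.18367347.
So 1/D = 5.444444, i.e. 5.4444 to 4 decimal places.

5.4444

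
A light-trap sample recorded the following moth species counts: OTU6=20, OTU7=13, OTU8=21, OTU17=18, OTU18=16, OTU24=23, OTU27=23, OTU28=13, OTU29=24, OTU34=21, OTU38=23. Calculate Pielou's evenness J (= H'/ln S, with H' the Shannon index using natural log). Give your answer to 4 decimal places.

0.9916

Total N = 20+13+21+18+16+23+23+13+24+21+23 = 215, so the proportions are 0.093023, 0.060465, 0.097674, 0.083721, 0.074419, 0.106977, 0.106977, 0.060465, 0.111628, 0.097674, 0.106977 (working shown to 6 dp, full precision carried).
H' = −Σ pᵢ ln pᵢ = −((-0.220921) + (-0.169646) + (-0.227202) + (-0.207650) + (-0.193343) + (-0.239108) + (-0.239108) + (-0.169646) + (-0.244754) + (-0.227202) + (-0.239108)) = 2.377690.
With S = 11 species, ln S = 2.397895, so J = 2.377690/2.397895 = 0.991574, i.e. 0.9916 to 4 decimal places.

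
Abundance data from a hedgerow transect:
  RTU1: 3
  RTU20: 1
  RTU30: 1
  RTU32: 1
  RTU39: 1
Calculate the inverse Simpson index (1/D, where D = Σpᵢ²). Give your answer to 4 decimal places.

3.7692

Total N = 3+1+1+1+1 = 7, so the proportions are 0.42857143, 0.14285714, 0.14285714, 0.14285714, 0.14285714 (working shown to 8 dp, full precision carried).
D = 0.42857143² + 0.14285714² + 0.14285714² + 0.14285714² + 0.14285714² = 0.18367347 + 0.02040816 + 0.02040816 + 0.02040816 + 0.02040816 = 0.26530612.
So 1/D = 3.769231, i.e. 3.7692 to 4 decimal places.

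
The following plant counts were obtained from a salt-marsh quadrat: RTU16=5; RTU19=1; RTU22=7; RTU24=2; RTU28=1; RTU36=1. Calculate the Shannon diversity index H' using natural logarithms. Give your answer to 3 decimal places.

1.477

Total N = 5+1+7+2+1+1 = 17, so the proportions are 0.29412, 0.05882, 0.41176, 0.11765, 0.05882, 0.05882 (working shown to 5 dp, full precision carried).
Each pᵢ ln pᵢ term: 0.29412×(-1.22378)=-0.35993, 0.05882×(-2.83321)=-0.16666, 0.41176×(-0.88730)=-0.36536, 0.11765×(-2.14007)=-0.25177, 0.05882×(-2.83321)=-0.16666, 0.05882×(-2.83321)=-0.16666.
Sum = -1.47705, so H' = 1.477.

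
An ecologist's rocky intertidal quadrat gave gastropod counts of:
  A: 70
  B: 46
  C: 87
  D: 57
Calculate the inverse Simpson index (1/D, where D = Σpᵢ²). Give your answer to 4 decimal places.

Total N = 70+46+87+57 = 260, so the proportions are 0.26923077, 0.17692308, 0.33461538, 0.21923077 (working shown to 8 dp, full precision carried).
D = 0.26923077² + 0.17692308² + 0.33461538² + 0.21923077² = 0.07248521 + 0.03130178 + 0.11196746 + 0.04806213 = 0.26381657.
So 1/D = 3.790513, i.e. 3.7905 to 4 decimal places.

3.7905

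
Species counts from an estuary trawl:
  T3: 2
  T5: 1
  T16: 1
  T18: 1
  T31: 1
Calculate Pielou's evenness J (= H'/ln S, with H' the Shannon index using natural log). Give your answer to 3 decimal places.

0.970

Total N = 2+1+1+1+1 = 6, so the proportions are 0.33333, 0.16667, 0.16667, 0.16667, 0.16667 (working shown to 5 dp, full precision carried).
H' = −Σ pᵢ ln pᵢ = −((-0.36620) + (-0.29863) + (-0.29863) + (-0.29863) + (-0.29863)) = 1.56071.
With S = 5 species, ln S = 1.60944, so J = 1.56071/1.60944 = 0.96972, i.e. 0.970 to 3 decimal places.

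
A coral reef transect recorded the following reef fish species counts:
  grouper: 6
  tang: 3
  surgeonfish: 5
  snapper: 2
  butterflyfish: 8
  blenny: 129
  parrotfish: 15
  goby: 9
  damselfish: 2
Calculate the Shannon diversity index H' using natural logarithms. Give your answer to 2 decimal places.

Total N = 6+3+5+2+8+129+15+9+2 = 179, so the proportions are 0.0335, 0.0168, 0.0279, 0.0112, 0.0447, 0.7207, 0.0838, 0.0503, 0.0112 (working shown to 4 dp, full precision carried).
Each pᵢ ln pᵢ term: 0.0335×(-3.3956)=-0.1138, 0.0168×(-4.0888)=-0.0685, 0.0279×(-3.5779)=-0.0999, 0.0112×(-4.4942)=-0.0502, 0.0447×(-3.1079)=-0.1389, 0.7207×(-0.3276)=-0.2361, 0.0838×(-2.4793)=-0.2078, 0.0503×(-2.9902)=-0.1503, 0.0112×(-4.4942)=-0.0502.
Sum = -1.1158, so H' = 1.12.

1.12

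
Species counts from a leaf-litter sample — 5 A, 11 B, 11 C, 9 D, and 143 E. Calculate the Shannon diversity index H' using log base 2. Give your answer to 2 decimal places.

1.11

Total N = 5+11+11+9+143 = 179, so the proportions are 0.0279, 0.0615, 0.0615, 0.0503, 0.7989 (working shown to 4 dp, full precision carried).
Each pᵢ log₂ pᵢ term: 0.0279×(-5.1619)=-0.1442, 0.0615×(-4.0244)=-0.2473, 0.0615×(-4.0244)=-0.2473, 0.0503×(-4.3139)=-0.2169, 0.7989×(-0.3239)=-0.2588.
Sum = -1.1145, so H' = 1.11.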